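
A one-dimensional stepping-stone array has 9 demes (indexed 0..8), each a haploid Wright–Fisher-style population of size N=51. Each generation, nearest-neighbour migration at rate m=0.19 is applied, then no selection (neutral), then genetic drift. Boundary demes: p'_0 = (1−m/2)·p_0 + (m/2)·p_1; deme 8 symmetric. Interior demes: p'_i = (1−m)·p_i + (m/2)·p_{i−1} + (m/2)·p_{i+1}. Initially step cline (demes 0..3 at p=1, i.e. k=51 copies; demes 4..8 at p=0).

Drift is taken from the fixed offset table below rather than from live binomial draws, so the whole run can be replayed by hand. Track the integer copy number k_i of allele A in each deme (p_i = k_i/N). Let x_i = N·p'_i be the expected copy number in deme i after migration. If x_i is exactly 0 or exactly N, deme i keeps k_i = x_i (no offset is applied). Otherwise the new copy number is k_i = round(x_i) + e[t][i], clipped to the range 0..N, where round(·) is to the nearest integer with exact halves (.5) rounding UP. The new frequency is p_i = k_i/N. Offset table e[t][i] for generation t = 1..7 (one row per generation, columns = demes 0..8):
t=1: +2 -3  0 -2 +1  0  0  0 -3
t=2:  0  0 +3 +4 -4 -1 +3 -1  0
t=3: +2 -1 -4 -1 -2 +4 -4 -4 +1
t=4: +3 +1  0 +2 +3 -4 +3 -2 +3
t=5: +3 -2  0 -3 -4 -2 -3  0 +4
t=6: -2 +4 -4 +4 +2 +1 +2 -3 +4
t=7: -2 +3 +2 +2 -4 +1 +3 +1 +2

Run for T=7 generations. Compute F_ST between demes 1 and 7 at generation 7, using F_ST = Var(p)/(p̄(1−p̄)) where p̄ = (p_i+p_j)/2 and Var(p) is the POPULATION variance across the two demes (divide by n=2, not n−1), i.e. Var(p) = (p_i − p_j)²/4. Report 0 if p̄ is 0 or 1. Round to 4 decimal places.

t=0: k=[51 51 51 51 0 0 0 0 0]
t=1: x=[51.0000 51.0000 51.0000 46.1550 4.8450 0.0000 0.0000 0.0000 0.0000] k=[51 51 51 44 6 0 0 0 0]
t=2: x=[51.0000 51.0000 50.3350 41.0550 9.0400 0.5700 0.0000 0.0000 0.0000] k=[51 51 51 45 5 0 0 0 0]
t=3: x=[51.0000 51.0000 50.4300 41.7700 8.3250 0.4750 0.0000 0.0000 0.0000] k=[51 51 46 41 6 4 0 0 0]
t=4: x=[51.0000 50.5250 46.0000 38.1500 9.1350 3.8100 0.3800 0.0000 0.0000] k=[51 51 46 40 12 0 3 0 0]
t=5: x=[51.0000 50.5250 45.9050 37.9100 13.5200 1.4250 2.4300 0.2850 0.0000] k=[51 49 46 35 10 0 0 0 0]
t=6: x=[50.8100 48.9050 45.2400 33.6700 11.4250 0.9500 0.0000 0.0000 0.0000] k=[49 51 41 38 13 2 0 0 0]
t=7: x=[49.1900 49.8600 41.6650 35.9100 14.3300 2.8550 0.1900 0.0000 0.0000] k=[47 51 44 38 10 4 3 0 0]

1.0000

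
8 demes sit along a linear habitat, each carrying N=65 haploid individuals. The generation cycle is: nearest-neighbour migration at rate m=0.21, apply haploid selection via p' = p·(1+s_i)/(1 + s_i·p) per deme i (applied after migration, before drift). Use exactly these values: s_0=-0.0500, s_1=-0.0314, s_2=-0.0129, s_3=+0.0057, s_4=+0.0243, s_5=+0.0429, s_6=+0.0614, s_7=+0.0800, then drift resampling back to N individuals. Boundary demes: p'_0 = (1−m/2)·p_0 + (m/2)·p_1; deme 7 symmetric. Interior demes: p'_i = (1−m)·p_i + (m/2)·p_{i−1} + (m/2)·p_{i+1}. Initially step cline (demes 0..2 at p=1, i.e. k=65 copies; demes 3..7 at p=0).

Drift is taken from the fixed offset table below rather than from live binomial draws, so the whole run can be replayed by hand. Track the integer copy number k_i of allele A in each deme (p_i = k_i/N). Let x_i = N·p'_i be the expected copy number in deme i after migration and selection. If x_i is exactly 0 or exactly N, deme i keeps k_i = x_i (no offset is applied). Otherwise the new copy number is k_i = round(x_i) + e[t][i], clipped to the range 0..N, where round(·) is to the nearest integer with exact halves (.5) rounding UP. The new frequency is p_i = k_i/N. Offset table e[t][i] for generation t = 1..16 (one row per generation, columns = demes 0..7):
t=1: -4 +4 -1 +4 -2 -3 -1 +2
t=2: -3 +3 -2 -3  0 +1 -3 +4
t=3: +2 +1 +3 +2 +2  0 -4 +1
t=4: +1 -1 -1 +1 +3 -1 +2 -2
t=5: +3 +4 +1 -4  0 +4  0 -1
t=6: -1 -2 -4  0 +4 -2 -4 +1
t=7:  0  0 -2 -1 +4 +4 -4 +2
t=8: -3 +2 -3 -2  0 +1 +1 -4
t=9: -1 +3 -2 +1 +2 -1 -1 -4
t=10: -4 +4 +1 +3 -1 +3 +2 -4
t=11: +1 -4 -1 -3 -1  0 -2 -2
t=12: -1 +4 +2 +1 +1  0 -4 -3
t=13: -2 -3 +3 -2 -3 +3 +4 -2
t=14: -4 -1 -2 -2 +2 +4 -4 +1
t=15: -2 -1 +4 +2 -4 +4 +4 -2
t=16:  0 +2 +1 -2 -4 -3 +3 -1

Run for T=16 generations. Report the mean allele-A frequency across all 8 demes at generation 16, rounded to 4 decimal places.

t=0: k=[65 65 65 0 0 0 0 0]
t=1: x=[65.0000 65.0000 58.0953 6.8598 0.0000 0.0000 0.0000 0.0000] k=[65 65 57 11 0 0 0 0]
t=2: x=[65.0000 64.1331 52.8825 14.7397 1.1826 0.0000 0.0000 0.0000] k=[65 65 51 12 1 0 0 0]
t=3: x=[65.0000 63.4835 48.2138 15.0055 2.0982 0.1095 0.0000 0.0000] k=[65 64 51 17 4 0 0 0]
t=4: x=[64.8895 62.6694 48.6365 19.2820 5.0558 0.4379 0.0000 0.0000] k=[65 62 48 20 8 0 0 0]
t=5: x=[64.6685 60.7192 46.3579 21.7622 8.5975 0.8756 0.0000 0.0000] k=[65 65 47 18 9 5 0 0]
t=6: x=[65.0000 63.0506 45.6691 20.1790 9.7218 5.0886 0.5570 0.0000] k=[65 61 42 20 14 3 0 0]
t=7: x=[64.5580 59.2602 41.4905 21.7622 13.7333 3.9946 0.3342 0.0000] k=[65 59 39 21 18 8 0 0]
t=8: x=[64.3372 57.3165 39.0077 22.6588 17.5711 8.5161 0.8909 0.0000] k=[61 59 36 21 18 10 2 0]
t=9: x=[60.5835 56.5635 36.6326 22.3433 17.7835 10.3606 2.7846 0.2267] k=[60 60 35 23 20 9 2 0]
t=10: x=[59.7581 57.1576 36.1568 24.0310 19.4860 9.7634 2.6737 0.2267] k=[56 61 37 27 18 13 5 0]
t=11: x=[56.1397 57.7521 38.2659 27.1949 18.7386 13.1193 5.6132 0.5666] k=[57 54 37 24 18 13 4 0]
t=12: x=[56.3059 52.2053 37.2136 24.8221 18.4203 13.0116 4.7824 0.4534] k=[55 56 39 26 19 13 1 0]
t=13: x=[54.6670 53.8177 39.2183 26.7194 19.4305 12.7962 2.2827 0.1134] k=[53 51 42 25 16 16 6 0]
t=14: x=[52.2732 49.8983 40.9637 25.9285 17.2475 15.4390 6.7731 0.6799] k=[48 49 39 24 19 19 3 2]
t=15: x=[47.4558 47.4391 38.2709 25.1376 19.8545 17.8589 4.8350 2.2675] k=[45 46 42 27 16 22 9 0]
t=16: x=[44.3899 45.0364 40.6476 27.5101 18.0969 20.5913 9.9102 1.0194] k=[44 47 42 26 14 18 13 0]

0.3923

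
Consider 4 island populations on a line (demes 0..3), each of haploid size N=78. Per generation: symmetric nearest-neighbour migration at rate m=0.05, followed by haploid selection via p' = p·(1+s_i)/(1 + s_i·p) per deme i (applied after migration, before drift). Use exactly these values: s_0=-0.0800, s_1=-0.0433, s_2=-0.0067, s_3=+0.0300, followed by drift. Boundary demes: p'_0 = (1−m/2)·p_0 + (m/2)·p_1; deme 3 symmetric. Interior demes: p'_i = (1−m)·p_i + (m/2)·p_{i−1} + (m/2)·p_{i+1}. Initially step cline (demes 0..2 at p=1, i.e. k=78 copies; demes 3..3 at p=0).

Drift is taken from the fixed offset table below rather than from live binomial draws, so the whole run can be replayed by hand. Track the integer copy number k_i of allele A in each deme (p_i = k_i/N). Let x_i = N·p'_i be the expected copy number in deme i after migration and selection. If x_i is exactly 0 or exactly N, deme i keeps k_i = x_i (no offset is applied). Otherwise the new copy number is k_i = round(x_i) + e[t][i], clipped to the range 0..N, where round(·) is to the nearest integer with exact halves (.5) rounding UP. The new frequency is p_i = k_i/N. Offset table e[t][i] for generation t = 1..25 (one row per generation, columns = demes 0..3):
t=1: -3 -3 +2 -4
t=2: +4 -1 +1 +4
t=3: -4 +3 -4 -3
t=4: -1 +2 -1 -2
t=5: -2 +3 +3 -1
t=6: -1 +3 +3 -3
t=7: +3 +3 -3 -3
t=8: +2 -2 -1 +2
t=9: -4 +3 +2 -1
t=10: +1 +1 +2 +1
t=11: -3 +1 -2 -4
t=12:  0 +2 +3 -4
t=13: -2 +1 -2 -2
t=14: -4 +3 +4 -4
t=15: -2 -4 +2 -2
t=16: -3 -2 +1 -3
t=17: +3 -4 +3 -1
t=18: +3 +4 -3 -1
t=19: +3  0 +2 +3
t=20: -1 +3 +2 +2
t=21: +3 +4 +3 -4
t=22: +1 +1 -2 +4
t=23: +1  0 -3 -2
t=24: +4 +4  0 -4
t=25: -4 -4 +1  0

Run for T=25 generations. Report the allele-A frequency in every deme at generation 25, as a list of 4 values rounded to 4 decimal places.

[0.8077, 0.8846, 0.7564, 0.2308]

t=0: k=[78 78 78 0]
t=1: x=[78.0000 78.0000 76.0372 2.0070] k=[78 78 78 0]
t=2: x=[78.0000 78.0000 76.0372 2.0070] k=[78 78 77 6]
t=3: x=[78.0000 77.9739 75.2321 7.9844] k=[78 78 71 5]
t=4: x=[78.0000 77.8171 69.4741 6.8320] k=[78 78 68 5]
t=5: x=[78.0000 77.7387 66.6098 6.7552] k=[78 78 70 6]
t=6: x=[78.0000 77.7910 68.5443 7.8052] k=[78 78 72 5]
t=7: x=[78.0000 77.8432 70.4292 6.8576] k=[78 78 67 4]
t=8: x=[78.0000 77.7126 65.6302 5.7300] k=[78 76 65 8]
t=9: x=[77.9457 75.6773 63.7720 9.6727] k=[74 78 66 9]
t=10: x=[73.7792 77.5820 64.8014 10.6949] k=[75 78 67 12]
t=11: x=[74.8310 77.6342 65.8311 13.7057] k=[72 78 64 10]
t=12: x=[71.6825 77.4775 62.9184 11.6397] k=[72 78 66 8]
t=13: x=[71.6825 77.5298 64.7763 9.6983] k=[70 78 63 8]
t=14: x=[69.5948 77.3992 61.9143 9.6216] k=[66 78 66 6]
t=15: x=[65.4464 77.3731 64.7261 7.7028] k=[63 73 67 6]
t=16: x=[62.2268 72.3732 65.5548 7.7284] k=[59 70 67 5]
t=17: x=[58.0629 69.3142 65.4544 6.7295] k=[61 65 68 6]
t=18: x=[59.9701 64.4876 66.3083 7.7540] k=[63 68 63 7]
t=19: x=[62.0953 67.3494 61.6382 8.6241] k=[65 67 64 12]
t=20: x=[64.1242 66.4461 62.6925 13.6293] k=[63 69 65 16]
t=21: x=[62.1216 68.3830 63.7971 17.6250] k=[65 72 67 14]
t=22: x=[64.2563 71.4388 65.7307 15.6923] k=[65 72 64 20]
t=23: x=[64.2563 71.3610 63.0188 21.5580] k=[65 71 60 20]
t=24: x=[64.2299 70.2722 59.1792 21.4567] k=[68 74 59 17]
t=25: x=[67.4098 73.2826 58.2259 18.4633] k=[63 69 59 18]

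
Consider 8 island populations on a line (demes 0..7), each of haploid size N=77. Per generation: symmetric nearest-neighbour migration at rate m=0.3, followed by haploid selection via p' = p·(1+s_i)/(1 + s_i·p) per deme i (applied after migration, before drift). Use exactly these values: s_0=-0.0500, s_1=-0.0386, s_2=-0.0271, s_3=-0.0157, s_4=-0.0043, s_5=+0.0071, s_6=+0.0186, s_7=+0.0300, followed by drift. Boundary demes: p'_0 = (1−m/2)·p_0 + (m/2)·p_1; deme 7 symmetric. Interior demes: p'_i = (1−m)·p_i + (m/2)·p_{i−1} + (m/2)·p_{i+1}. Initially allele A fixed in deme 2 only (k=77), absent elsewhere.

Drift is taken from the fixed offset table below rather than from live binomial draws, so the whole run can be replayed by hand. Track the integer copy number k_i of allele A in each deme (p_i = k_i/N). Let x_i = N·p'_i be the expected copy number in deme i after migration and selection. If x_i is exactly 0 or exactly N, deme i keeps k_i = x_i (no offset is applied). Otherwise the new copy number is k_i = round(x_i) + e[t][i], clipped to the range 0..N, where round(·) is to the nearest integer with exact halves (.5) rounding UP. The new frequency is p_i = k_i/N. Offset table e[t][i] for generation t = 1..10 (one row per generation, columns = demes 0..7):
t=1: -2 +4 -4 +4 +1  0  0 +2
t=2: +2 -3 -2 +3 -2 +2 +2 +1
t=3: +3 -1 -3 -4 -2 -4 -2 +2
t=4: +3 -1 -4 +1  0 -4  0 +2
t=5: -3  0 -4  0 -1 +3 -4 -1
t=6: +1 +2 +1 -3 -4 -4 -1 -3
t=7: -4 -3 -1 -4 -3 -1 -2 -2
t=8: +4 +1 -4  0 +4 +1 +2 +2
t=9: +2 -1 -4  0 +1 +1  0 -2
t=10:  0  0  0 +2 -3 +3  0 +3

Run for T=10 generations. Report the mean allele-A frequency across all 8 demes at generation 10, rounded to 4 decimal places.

0.0568

t=0: k=[0 0 77 0 0 0 0 0]
t=1: x=[0.0000 11.1688 53.4533 11.3955 0.0000 0.0000 0.0000 0.0000] k=[0 15 49 15 0 0 0 0]
t=2: x=[2.1406 17.3159 38.2711 17.6339 2.2406 0.0000 0.0000 0.0000] k=[4 14 36 21 0 0 0 0]
t=3: x=[5.2437 15.3114 29.9457 19.8658 3.1370 0.0000 0.0000 0.0000] k=[8 14 27 16 1 0 0 0]
t=4: x=[8.5041 14.5791 22.9549 15.2060 3.0872 0.1511 0.0000 0.0000] k=[12 14 19 16 3 0 0 0]
t=5: x=[11.7791 13.9936 17.4268 14.3147 4.4818 0.4532 0.0000 0.0000] k=[9 14 13 14 3 3 0 0]
t=6: x=[9.3215 12.6776 13.0004 12.0384 4.6312 2.5675 0.4583 0.0000] k=[10 15 14 9 1 0 0 0]
t=7: x=[10.2843 13.6522 13.0986 8.4305 2.0414 0.1511 0.0000 0.0000] k=[6 11 12 4 0 0 0 0]
t=8: x=[6.4407 10.0510 10.4004 4.5320 0.5974 0.0000 0.0000 0.0000] k=[10 11 6 5 5 0 0 0]
t=9: x=[9.7065 9.7596 6.4361 5.0745 4.2327 0.7553 0.0000 0.0000] k=[12 9 2 5 5 2 0 0]
t=10: x=[11.0554 8.1099 3.4093 4.4827 4.5316 2.1648 0.3056 0.0000] k=[11 8 3 6 2 5 0 0]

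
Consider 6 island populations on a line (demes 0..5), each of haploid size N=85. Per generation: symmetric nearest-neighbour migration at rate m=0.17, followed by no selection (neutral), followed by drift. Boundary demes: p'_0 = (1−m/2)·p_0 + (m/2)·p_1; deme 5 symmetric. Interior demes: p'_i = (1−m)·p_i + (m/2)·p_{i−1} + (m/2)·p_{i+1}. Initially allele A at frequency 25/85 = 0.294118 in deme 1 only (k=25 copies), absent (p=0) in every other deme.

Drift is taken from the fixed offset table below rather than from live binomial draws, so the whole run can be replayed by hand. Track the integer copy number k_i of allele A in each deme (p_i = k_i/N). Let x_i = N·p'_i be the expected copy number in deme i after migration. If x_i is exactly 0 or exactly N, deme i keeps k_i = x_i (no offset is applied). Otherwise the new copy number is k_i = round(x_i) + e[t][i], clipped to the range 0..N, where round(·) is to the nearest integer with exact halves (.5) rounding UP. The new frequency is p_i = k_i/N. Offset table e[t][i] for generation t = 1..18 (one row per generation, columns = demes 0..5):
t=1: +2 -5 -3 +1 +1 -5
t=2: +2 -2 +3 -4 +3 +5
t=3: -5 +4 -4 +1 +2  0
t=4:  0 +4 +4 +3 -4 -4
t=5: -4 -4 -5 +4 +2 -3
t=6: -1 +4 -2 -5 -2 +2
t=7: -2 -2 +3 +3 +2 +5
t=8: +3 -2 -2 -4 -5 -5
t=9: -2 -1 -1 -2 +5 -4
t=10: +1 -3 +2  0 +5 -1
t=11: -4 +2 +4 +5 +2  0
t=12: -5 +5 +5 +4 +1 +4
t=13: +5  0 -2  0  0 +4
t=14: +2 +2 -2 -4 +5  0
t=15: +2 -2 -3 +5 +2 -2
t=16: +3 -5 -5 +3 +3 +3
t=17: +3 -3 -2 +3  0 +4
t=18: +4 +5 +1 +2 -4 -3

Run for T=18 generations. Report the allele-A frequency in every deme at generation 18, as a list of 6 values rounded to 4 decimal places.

t=0: k=[0 25 0 0 0 0]
t=1: x=[2.1250 20.7500 2.1250 0.0000 0.0000 0.0000] k=[4 16 0 0 0 0]
t=2: x=[5.0200 13.6200 1.3600 0.0000 0.0000 0.0000] k=[7 12 4 0 0 0]
t=3: x=[7.4250 10.8950 4.3400 0.3400 0.0000 0.0000] k=[2 15 0 1 0 0]
t=4: x=[3.1050 12.6200 1.3600 0.8300 0.0850 0.0000] k=[3 17 5 4 0 0]
t=5: x=[4.1900 14.7900 5.9350 3.7450 0.3400 0.0000] k=[0 11 1 8 2 0]
t=6: x=[0.9350 9.2150 2.4450 6.8950 2.3400 0.1700] k=[0 13 0 2 0 2]
t=7: x=[1.1050 10.7900 1.2750 1.6600 0.3400 1.8300] k=[0 9 4 5 2 7]
t=8: x=[0.7650 7.8100 4.5100 4.6600 2.6800 6.5750] k=[4 6 3 1 0 2]
t=9: x=[4.1700 5.5750 3.0850 1.0850 0.2550 1.8300] k=[2 5 2 0 5 0]
t=10: x=[2.2550 4.4900 2.0850 0.5950 4.1500 0.4250] k=[3 1 4 1 9 0]
t=11: x=[2.8300 1.4250 3.4900 1.9350 7.5550 0.7650] k=[0 3 7 7 10 1]
t=12: x=[0.2550 3.0850 6.6600 7.2550 8.9800 1.7650] k=[0 8 12 11 10 6]
t=13: x=[0.6800 7.6600 11.5750 11.0000 9.7450 6.3400] k=[6 8 10 11 10 10]
t=14: x=[6.1700 8.0000 9.9150 10.8300 10.0850 10.0000] k=[8 10 8 7 15 10]
t=15: x=[8.1700 9.6600 8.0850 7.7650 13.8950 10.4250] k=[10 8 5 13 16 8]
t=16: x=[9.8300 7.9150 5.9350 12.5750 15.0650 8.6800] k=[13 3 1 16 18 12]
t=17: x=[12.1500 3.6800 2.4450 14.8950 17.3200 12.5100] k=[15 1 0 18 17 17]
t=18: x=[13.8100 2.1050 1.6150 16.3850 17.0850 17.0000] k=[18 7 3 18 13 14]

[0.2118, 0.0824, 0.0353, 0.2118, 0.1529, 0.1647]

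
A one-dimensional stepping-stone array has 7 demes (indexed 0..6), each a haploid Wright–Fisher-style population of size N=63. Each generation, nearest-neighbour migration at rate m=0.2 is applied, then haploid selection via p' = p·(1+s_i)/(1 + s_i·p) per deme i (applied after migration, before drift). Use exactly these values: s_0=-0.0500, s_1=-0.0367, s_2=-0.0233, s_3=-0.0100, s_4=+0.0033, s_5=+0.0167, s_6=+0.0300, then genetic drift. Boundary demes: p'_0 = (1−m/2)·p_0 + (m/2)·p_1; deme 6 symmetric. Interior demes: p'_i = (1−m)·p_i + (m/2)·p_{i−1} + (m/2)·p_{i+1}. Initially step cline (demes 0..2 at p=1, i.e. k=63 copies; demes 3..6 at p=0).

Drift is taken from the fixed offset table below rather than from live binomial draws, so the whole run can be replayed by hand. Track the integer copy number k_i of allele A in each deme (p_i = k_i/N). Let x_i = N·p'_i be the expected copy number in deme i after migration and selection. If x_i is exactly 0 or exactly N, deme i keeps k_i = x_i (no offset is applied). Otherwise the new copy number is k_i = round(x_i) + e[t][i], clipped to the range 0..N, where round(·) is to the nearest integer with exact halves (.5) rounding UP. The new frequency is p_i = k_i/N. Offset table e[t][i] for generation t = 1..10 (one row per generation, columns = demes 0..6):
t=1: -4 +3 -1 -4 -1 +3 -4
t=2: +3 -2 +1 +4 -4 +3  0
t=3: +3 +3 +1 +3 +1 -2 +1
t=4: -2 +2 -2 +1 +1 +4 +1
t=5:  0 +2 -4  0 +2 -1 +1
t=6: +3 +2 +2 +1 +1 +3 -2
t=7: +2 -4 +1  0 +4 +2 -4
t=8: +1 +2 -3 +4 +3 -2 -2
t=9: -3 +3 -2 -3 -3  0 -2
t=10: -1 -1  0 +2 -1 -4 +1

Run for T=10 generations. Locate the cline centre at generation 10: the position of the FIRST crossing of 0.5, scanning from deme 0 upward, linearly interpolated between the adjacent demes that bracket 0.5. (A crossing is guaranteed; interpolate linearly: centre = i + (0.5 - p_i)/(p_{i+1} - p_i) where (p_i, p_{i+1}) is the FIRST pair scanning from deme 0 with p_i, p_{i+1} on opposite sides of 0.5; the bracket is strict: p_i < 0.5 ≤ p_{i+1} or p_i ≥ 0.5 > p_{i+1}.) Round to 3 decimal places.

2.591

t=0: k=[63 63 63 0 0 0 0]
t=1: x=[63.0000 63.0000 56.5651 6.2432 0.0000 0.0000 0.0000] k=[63 63 56 2 0 0 0]
t=2: x=[63.0000 62.2736 51.0737 7.1362 0.2007 0.0000 0.0000] k=[63 60 52 11 0 0 0]
t=3: x=[62.6843 59.3743 48.4377 13.8909 1.1036 0.0000 0.0000] k=[63 62 49 17 2 0 0]
t=4: x=[62.8947 60.7192 46.8181 18.5681 3.3103 0.2033 0.0000] k=[61 63 45 20 4 4 0]
t=5: x=[61.1081 60.9263 43.9885 20.7599 5.6168 3.6566 0.4119] k=[61 63 40 21 8 3 1]
t=6: x=[61.1081 60.4087 40.0572 21.4576 8.8250 3.3522 1.2353] k=[63 62 42 22 10 6 0]
t=7: x=[62.8947 59.9948 41.6687 22.6540 10.8295 5.8878 0.6178] k=[63 56 43 23 15 8 0]
t=8: x=[62.2636 55.1465 41.9710 24.0504 15.1379 8.0151 0.8237] k=[63 57 39 28 18 6 0]
t=9: x=[62.3687 55.5581 39.3528 27.9436 17.8421 6.6985 0.6178] k=[59 59 37 25 15 7 0]
t=10: x=[58.8035 56.5878 37.6436 25.0482 15.2380 7.2050 0.7208] k=[58 56 38 27 14 3 2]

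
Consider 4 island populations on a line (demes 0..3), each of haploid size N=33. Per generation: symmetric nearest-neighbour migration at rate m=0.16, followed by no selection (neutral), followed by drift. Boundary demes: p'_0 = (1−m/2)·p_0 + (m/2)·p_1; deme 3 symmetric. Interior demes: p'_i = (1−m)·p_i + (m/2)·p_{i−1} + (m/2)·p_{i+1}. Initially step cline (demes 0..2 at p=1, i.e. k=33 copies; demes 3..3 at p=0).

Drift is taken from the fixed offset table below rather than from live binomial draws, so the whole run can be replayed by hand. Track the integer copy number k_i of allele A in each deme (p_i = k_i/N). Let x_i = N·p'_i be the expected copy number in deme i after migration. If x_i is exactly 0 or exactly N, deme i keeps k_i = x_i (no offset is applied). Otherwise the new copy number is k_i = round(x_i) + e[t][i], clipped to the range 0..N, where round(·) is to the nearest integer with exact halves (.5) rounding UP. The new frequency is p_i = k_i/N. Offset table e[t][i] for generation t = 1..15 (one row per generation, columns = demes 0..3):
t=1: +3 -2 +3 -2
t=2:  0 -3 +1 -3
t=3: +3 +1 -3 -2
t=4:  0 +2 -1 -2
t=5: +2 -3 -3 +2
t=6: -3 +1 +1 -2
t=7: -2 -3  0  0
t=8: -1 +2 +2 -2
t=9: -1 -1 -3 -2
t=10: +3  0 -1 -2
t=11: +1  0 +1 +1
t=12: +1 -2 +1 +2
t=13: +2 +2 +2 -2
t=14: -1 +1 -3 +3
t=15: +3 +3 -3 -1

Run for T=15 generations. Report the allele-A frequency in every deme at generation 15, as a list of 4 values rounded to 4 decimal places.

[1.0000, 0.8788, 0.3939, 0.2727]

t=0: k=[33 33 33 0]
t=1: x=[33.0000 33.0000 30.3600 2.6400] k=[33 33 33 1]
t=2: x=[33.0000 33.0000 30.4400 3.5600] k=[33 33 31 1]
t=3: x=[33.0000 32.8400 28.7600 3.4000] k=[33 33 26 1]
t=4: x=[33.0000 32.4400 24.5600 3.0000] k=[33 33 24 1]
t=5: x=[33.0000 32.2800 22.8800 2.8400] k=[33 29 20 5]
t=6: x=[32.6800 28.6000 19.5200 6.2000] k=[30 30 21 4]
t=7: x=[30.0000 29.2800 20.3600 5.3600] k=[28 26 20 5]
t=8: x=[27.8400 25.6800 19.2800 6.2000] k=[27 28 21 4]
t=9: x=[27.0800 27.3600 20.2000 5.3600] k=[26 26 17 3]
t=10: x=[26.0000 25.2800 16.6000 4.1200] k=[29 25 16 2]
t=11: x=[28.6800 24.6000 15.6000 3.1200] k=[30 25 17 4]
t=12: x=[29.6000 24.7600 16.6000 5.0400] k=[31 23 18 7]
t=13: x=[30.3600 23.2400 17.5200 7.8800] k=[32 25 20 6]
t=14: x=[31.4400 25.1600 19.2800 7.1200] k=[30 26 16 10]
t=15: x=[29.6800 25.5200 16.3200 10.4800] k=[33 29 13 9]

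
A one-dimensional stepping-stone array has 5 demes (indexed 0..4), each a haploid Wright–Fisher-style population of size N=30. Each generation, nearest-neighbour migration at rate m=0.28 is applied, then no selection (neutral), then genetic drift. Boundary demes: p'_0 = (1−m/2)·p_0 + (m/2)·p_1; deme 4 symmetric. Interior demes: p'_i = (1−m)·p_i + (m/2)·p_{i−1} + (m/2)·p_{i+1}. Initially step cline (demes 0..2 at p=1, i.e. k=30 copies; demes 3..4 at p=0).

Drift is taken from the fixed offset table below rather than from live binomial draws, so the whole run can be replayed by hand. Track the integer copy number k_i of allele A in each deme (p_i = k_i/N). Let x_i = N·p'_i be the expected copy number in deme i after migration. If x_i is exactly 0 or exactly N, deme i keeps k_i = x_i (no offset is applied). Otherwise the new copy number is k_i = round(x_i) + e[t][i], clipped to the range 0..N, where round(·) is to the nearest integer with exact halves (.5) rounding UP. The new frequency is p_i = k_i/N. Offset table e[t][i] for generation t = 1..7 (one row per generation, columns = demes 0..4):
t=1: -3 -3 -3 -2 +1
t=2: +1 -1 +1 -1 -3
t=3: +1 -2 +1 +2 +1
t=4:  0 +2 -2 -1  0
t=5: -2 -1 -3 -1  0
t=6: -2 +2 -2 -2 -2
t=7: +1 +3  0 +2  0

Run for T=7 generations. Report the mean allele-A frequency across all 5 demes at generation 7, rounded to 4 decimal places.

0.5267

t=0: k=[30 30 30 0 0]
t=1: x=[30.0000 30.0000 25.8000 4.2000 0.0000] k=[30 30 23 2 0]
t=2: x=[30.0000 29.0200 21.0400 4.6600 0.2800] k=[30 28 22 4 0]
t=3: x=[29.7200 27.4400 20.3200 5.9600 0.5600] k=[30 25 21 8 2]
t=4: x=[29.3000 25.1400 19.7400 8.9800 2.8400] k=[29 27 18 8 3]
t=5: x=[28.7200 26.0200 17.8600 8.7000 3.7000] k=[27 25 15 8 4]
t=6: x=[26.7200 23.8800 15.4200 8.4200 4.5600] k=[25 26 13 6 3]
t=7: x=[25.1400 24.0400 13.8400 6.5600 3.4200] k=[26 27 14 9 3]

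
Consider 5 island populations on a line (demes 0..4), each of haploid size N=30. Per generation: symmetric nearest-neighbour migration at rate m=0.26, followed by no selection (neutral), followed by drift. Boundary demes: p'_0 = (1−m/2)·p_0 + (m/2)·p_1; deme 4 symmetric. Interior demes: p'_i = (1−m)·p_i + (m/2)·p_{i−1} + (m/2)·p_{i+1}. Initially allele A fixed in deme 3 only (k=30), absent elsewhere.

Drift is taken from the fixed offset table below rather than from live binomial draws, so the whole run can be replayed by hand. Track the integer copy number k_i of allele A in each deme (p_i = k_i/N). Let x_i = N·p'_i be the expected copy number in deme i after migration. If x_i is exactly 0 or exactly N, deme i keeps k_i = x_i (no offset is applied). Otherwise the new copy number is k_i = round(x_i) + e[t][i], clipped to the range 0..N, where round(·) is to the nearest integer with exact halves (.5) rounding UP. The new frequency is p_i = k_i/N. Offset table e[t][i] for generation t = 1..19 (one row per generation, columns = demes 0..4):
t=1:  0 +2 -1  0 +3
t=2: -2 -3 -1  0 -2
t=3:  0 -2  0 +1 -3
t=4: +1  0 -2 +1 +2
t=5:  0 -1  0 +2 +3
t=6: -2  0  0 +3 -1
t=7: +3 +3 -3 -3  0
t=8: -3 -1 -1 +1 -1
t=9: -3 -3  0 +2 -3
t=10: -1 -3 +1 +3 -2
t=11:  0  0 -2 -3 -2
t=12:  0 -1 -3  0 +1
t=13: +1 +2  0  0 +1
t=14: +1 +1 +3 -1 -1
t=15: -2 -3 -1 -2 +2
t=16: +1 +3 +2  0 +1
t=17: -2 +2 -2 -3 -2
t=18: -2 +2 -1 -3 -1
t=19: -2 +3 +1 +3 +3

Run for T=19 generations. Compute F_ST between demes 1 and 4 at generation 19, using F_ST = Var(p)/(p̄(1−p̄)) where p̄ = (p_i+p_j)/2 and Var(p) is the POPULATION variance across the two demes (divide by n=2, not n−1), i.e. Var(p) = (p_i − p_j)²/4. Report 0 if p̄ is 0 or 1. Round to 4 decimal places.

t=0: k=[0 0 0 30 0]
t=1: x=[0.0000 0.0000 3.9000 22.2000 3.9000] k=[0 0 3 22 7]
t=2: x=[0.0000 0.3900 5.0800 17.5800 8.9500] k=[0 0 4 18 7]
t=3: x=[0.0000 0.5200 5.3000 14.7500 8.4300] k=[0 0 5 16 5]
t=4: x=[0.0000 0.6500 5.7800 13.1400 6.4300] k=[0 1 4 14 8]
t=5: x=[0.1300 1.2600 4.9100 11.9200 8.7800] k=[0 0 5 14 12]
t=6: x=[0.0000 0.6500 5.5200 12.5700 12.2600] k=[0 1 6 16 11]
t=7: x=[0.1300 1.5200 6.6500 14.0500 11.6500] k=[3 5 4 11 12]
t=8: x=[3.2600 4.6100 5.0400 10.2200 11.8700] k=[0 4 4 11 11]
t=9: x=[0.5200 3.4800 4.9100 10.0900 11.0000] k=[0 0 5 12 8]
t=10: x=[0.0000 0.6500 5.2600 10.5700 8.5200] k=[0 0 6 14 7]
t=11: x=[0.0000 0.7800 6.2600 12.0500 7.9100] k=[0 1 4 9 6]
t=12: x=[0.1300 1.2600 4.2600 7.9600 6.3900] k=[0 0 1 8 7]
t=13: x=[0.0000 0.1300 1.7800 6.9600 7.1300] k=[0 2 2 7 8]
t=14: x=[0.2600 1.7400 2.6500 6.4800 7.8700] k=[1 3 6 5 7]
t=15: x=[1.2600 3.1300 5.4800 5.3900 6.7400] k=[0 0 4 3 9]
t=16: x=[0.0000 0.5200 3.3500 3.9100 8.2200] k=[0 4 5 4 9]
t=17: x=[0.5200 3.6100 4.7400 4.7800 8.3500] k=[0 6 3 2 6]
t=18: x=[0.7800 4.8300 3.2600 2.6500 5.4800] k=[0 7 2 0 4]
t=19: x=[0.9100 5.4400 2.3900 0.7800 3.4800] k=[0 8 3 4 6]

0.0062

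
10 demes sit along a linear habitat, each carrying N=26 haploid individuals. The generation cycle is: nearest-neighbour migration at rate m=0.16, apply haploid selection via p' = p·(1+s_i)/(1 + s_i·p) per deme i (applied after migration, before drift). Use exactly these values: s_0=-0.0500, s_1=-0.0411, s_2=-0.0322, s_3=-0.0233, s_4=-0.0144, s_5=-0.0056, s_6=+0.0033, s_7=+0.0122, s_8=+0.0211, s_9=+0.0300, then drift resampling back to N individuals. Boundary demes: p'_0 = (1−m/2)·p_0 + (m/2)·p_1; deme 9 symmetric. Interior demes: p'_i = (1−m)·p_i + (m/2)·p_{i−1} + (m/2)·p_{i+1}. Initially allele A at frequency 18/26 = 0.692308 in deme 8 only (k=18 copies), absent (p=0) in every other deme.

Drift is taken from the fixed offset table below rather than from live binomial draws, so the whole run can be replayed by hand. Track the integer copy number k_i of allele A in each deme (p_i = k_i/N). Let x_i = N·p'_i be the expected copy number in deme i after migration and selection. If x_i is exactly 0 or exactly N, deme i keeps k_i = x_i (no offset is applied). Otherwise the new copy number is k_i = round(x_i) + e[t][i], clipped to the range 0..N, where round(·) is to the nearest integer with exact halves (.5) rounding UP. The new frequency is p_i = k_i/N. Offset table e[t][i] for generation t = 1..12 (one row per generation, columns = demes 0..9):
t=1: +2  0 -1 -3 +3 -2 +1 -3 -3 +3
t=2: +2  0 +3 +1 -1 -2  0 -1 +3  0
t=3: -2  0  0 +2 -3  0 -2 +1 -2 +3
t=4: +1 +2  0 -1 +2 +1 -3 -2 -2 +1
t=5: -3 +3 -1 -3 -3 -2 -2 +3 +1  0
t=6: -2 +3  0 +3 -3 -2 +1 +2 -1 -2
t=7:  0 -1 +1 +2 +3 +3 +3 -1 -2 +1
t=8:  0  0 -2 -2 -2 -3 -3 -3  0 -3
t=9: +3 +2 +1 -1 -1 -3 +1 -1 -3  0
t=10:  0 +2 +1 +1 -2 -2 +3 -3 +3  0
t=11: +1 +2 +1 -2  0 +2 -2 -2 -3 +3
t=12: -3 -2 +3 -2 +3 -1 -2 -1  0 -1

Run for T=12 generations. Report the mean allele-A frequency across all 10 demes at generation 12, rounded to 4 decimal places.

t=0: k=[0 0 0 0 0 0 0 0 18 0]
t=1: x=[0.0000 0.0000 0.0000 0.0000 0.0000 0.0000 0.0000 1.4566 15.2519 1.4807] k=[0 0 0 0 0 0 0 0 12 4]
t=2: x=[0.0000 0.0000 0.0000 0.0000 0.0000 0.0000 0.0000 0.9713 10.5306 4.7537] k=[0 0 0 0 0 0 0 0 14 5]
t=3: x=[0.0000 0.0000 0.0000 0.0000 0.0000 0.0000 0.0000 1.1331 12.2952 5.8530] k=[0 0 0 0 0 0 0 2 10 9]
t=4: x=[0.0000 0.0000 0.0000 0.0000 0.0000 0.0000 0.1605 2.5073 9.4050 9.2554] k=[0 0 0 0 0 0 0 1 7 10]
t=5: x=[0.0000 0.0000 0.0000 0.0000 0.0000 0.0000 0.0803 1.4161 6.8650 9.9409] k=[0 0 0 0 0 0 0 4 8 10]
t=6: x=[0.0000 0.0000 0.0000 0.0000 0.0000 0.0000 0.3210 4.0412 7.9548 10.0214] k=[0 0 0 0 0 0 1 6 7 8]
t=7: x=[0.0000 0.0000 0.0000 0.0000 0.0000 0.0796 1.3241 5.7340 7.1073 8.0837] k=[0 0 0 0 0 3 4 5 5 9]
t=8: x=[0.0000 0.0000 0.0000 0.0000 0.2366 2.8258 4.0112 4.9686 5.4089 8.8517] k=[0 0 0 0 0 0 1 2 5 6]
t=9: x=[0.0000 0.0000 0.0000 0.0000 0.0000 0.0796 1.0032 2.1841 4.9228 6.0562] k=[0 0 0 0 0 0 2 1 2 6]
t=10: x=[0.0000 0.0000 0.0000 0.0000 0.0000 0.1591 1.7654 1.1735 2.2831 5.8123] k=[0 0 0 0 0 0 5 0 5 6]
t=11: x=[0.0000 0.0000 0.0000 0.0000 0.0000 0.3978 4.2116 0.8095 4.7607 6.0562] k=[0 0 0 0 0 2 2 0 2 9]
t=12: x=[0.0000 0.0000 0.0000 0.0000 0.1577 1.8304 1.8456 0.3239 2.4459 8.6094] k=[0 0 0 0 3 1 0 0 2 8]

0.0538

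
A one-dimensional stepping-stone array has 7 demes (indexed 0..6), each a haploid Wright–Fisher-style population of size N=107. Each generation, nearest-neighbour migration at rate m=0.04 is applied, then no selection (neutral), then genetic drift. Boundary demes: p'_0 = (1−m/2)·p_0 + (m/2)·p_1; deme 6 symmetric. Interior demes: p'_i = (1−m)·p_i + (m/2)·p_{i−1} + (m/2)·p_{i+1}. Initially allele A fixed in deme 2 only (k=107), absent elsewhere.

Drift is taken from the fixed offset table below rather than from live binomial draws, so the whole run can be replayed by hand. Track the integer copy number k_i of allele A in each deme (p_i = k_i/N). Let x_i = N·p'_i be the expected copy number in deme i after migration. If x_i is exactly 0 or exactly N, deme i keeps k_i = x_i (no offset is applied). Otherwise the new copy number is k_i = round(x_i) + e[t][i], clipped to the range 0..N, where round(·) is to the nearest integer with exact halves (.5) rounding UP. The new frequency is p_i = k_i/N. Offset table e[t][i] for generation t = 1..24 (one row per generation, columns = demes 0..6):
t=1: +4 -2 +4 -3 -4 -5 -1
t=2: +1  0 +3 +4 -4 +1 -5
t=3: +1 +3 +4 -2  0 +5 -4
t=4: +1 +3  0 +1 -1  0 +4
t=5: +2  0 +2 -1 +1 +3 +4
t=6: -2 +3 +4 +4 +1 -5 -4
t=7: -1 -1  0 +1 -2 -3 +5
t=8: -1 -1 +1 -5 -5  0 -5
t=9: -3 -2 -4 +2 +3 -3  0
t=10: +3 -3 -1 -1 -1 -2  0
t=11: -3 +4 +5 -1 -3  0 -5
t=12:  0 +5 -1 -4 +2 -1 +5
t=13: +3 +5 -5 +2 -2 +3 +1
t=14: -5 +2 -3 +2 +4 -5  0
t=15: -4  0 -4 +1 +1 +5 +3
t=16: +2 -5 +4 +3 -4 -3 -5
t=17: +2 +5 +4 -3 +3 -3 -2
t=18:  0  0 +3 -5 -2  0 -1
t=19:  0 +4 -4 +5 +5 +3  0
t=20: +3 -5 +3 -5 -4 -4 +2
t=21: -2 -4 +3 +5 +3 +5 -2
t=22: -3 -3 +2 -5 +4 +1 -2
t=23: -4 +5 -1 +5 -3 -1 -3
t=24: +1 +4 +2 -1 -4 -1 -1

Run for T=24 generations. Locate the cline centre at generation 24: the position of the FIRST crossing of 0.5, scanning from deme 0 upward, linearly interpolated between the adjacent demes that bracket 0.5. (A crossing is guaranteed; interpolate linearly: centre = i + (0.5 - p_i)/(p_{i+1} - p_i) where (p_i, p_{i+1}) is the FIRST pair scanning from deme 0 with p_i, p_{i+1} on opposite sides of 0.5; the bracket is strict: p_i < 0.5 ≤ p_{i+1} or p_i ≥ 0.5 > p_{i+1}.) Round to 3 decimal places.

1.603

t=0: k=[0 0 107 0 0 0 0]
t=1: x=[0.0000 2.1400 102.7200 2.1400 0.0000 0.0000 0.0000] k=[0 0 107 0 0 0 0]
t=2: x=[0.0000 2.1400 102.7200 2.1400 0.0000 0.0000 0.0000] k=[0 2 106 6 0 0 0]
t=3: x=[0.0400 4.0400 101.9200 7.8800 0.1200 0.0000 0.0000] k=[1 7 106 6 0 0 0]
t=4: x=[1.1200 8.8600 102.0200 7.8800 0.1200 0.0000 0.0000] k=[2 12 102 9 0 0 0]
t=5: x=[2.2000 13.6000 98.3400 10.6800 0.1800 0.0000 0.0000] k=[4 14 100 10 1 0 0]
t=6: x=[4.2000 15.5200 96.4800 11.6200 1.1600 0.0200 0.0000] k=[2 19 100 16 2 0 0]
t=7: x=[2.3400 20.2800 96.7000 17.4000 2.2400 0.0400 0.0000] k=[1 19 97 18 0 0 0]
t=8: x=[1.3600 20.2000 93.8600 19.2200 0.3600 0.0000 0.0000] k=[0 19 95 14 0 0 0]
t=9: x=[0.3800 20.1400 91.8600 15.3400 0.2800 0.0000 0.0000] k=[0 18 88 17 3 0 0]
t=10: x=[0.3600 19.0400 85.1800 18.1400 3.2200 0.0600 0.0000] k=[3 16 84 17 2 0 0]
t=11: x=[3.2600 17.1000 81.3000 18.0400 2.2600 0.0400 0.0000] k=[0 21 86 17 0 0 0]
t=12: x=[0.4200 21.8800 83.3200 18.0400 0.3400 0.0000 0.0000] k=[0 27 82 14 2 0 0]
t=13: x=[0.5400 27.5600 79.5400 15.1200 2.2000 0.0400 0.0000] k=[4 33 75 17 0 3 0]
t=14: x=[4.5800 33.2600 73.0000 17.8200 0.4000 2.8800 0.0600] k=[0 35 70 20 4 0 0]
t=15: x=[0.7000 35.0000 68.3000 20.6800 4.2400 0.0800 0.0000] k=[0 35 64 22 5 5 0]
t=16: x=[0.7000 34.8800 62.5800 22.5000 5.3400 4.9000 0.1000] k=[3 30 67 26 1 2 0]
t=17: x=[3.5400 30.2000 65.4400 26.3200 1.5200 1.9400 0.0400] k=[6 35 69 23 5 0 0]
t=18: x=[6.5800 35.1000 67.4000 23.5600 5.2600 0.1000 0.0000] k=[7 35 70 19 3 0 0]
t=19: x=[7.5600 35.1400 68.2800 19.7000 3.2600 0.0600 0.0000] k=[8 39 64 25 8 3 0]
t=20: x=[8.6200 38.8800 62.7200 25.4400 8.2400 3.0400 0.0600] k=[12 34 66 20 4 0 2]
t=21: x=[12.4400 34.2000 64.4400 20.6000 4.2400 0.1200 1.9600] k=[10 30 67 26 7 5 0]
t=22: x=[10.4000 30.3400 65.4400 26.4400 7.3400 4.9400 0.1000] k=[7 27 67 21 11 6 0]
t=23: x=[7.4000 27.4000 65.2800 21.7200 11.1000 5.9800 0.1200] k=[3 32 64 27 8 5 0]
t=24: x=[3.5800 32.0600 62.6200 27.3600 8.3200 4.9600 0.1000] k=[5 36 65 26 4 4 0]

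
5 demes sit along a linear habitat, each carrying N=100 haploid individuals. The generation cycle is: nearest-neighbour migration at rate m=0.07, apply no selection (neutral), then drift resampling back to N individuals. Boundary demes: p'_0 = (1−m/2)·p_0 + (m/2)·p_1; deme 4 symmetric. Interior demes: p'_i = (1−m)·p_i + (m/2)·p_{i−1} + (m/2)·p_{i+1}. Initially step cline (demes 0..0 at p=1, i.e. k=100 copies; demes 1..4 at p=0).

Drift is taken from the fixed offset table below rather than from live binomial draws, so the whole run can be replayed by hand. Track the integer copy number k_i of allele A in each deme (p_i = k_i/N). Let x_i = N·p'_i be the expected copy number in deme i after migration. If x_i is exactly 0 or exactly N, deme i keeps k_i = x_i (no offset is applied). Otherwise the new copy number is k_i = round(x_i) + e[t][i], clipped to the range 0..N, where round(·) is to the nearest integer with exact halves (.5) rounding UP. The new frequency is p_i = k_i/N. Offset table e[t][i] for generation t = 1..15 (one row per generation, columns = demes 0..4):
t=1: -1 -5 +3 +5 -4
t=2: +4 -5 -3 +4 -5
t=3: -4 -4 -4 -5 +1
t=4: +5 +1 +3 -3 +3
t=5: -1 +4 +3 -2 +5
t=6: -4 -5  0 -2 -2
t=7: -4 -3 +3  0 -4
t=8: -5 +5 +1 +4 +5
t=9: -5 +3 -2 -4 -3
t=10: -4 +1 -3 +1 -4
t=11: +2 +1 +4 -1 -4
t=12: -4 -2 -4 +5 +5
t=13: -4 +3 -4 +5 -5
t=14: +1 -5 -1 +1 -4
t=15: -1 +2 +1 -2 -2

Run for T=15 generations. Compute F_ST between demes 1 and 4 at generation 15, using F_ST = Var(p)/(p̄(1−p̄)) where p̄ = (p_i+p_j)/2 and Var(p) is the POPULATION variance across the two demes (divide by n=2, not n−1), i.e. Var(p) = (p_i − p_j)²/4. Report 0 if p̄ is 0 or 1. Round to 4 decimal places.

t=0: k=[100 0 0 0 0]
t=1: x=[96.5000 3.5000 0.0000 0.0000 0.0000] k=[96 0 0 0 0]
t=2: x=[92.6400 3.3600 0.0000 0.0000 0.0000] k=[97 0 0 0 0]
t=3: x=[93.6050 3.3950 0.0000 0.0000 0.0000] k=[90 0 0 0 0]
t=4: x=[86.8500 3.1500 0.0000 0.0000 0.0000] k=[92 4 0 0 0]
t=5: x=[88.9200 6.9400 0.1400 0.0000 0.0000] k=[88 11 3 0 0]
t=6: x=[85.3050 13.4150 3.1750 0.1050 0.0000] k=[81 8 3 0 0]
t=7: x=[78.4450 10.3800 3.0700 0.1050 0.0000] k=[74 7 6 0 0]
t=8: x=[71.6550 9.3100 5.8250 0.2100 0.0000] k=[67 14 7 4 0]
t=9: x=[65.1450 15.6100 7.1400 3.9650 0.1400] k=[60 19 5 0 0]
t=10: x=[58.5650 19.9450 5.3150 0.1750 0.0000] k=[55 21 2 1 0]
t=11: x=[53.8100 21.5250 2.6300 1.0000 0.0350] k=[56 23 7 0 0]
t=12: x=[54.8450 23.5950 7.3150 0.2450 0.0000] k=[51 22 3 5 0]
t=13: x=[49.9850 22.3500 3.7350 4.7550 0.1750] k=[46 25 0 10 0]
t=14: x=[45.2650 24.8600 1.2250 9.3000 0.3500] k=[46 20 0 10 0]
t=15: x=[45.0900 20.2100 1.0500 9.3000 0.3500] k=[44 22 2 7 0]

0.1236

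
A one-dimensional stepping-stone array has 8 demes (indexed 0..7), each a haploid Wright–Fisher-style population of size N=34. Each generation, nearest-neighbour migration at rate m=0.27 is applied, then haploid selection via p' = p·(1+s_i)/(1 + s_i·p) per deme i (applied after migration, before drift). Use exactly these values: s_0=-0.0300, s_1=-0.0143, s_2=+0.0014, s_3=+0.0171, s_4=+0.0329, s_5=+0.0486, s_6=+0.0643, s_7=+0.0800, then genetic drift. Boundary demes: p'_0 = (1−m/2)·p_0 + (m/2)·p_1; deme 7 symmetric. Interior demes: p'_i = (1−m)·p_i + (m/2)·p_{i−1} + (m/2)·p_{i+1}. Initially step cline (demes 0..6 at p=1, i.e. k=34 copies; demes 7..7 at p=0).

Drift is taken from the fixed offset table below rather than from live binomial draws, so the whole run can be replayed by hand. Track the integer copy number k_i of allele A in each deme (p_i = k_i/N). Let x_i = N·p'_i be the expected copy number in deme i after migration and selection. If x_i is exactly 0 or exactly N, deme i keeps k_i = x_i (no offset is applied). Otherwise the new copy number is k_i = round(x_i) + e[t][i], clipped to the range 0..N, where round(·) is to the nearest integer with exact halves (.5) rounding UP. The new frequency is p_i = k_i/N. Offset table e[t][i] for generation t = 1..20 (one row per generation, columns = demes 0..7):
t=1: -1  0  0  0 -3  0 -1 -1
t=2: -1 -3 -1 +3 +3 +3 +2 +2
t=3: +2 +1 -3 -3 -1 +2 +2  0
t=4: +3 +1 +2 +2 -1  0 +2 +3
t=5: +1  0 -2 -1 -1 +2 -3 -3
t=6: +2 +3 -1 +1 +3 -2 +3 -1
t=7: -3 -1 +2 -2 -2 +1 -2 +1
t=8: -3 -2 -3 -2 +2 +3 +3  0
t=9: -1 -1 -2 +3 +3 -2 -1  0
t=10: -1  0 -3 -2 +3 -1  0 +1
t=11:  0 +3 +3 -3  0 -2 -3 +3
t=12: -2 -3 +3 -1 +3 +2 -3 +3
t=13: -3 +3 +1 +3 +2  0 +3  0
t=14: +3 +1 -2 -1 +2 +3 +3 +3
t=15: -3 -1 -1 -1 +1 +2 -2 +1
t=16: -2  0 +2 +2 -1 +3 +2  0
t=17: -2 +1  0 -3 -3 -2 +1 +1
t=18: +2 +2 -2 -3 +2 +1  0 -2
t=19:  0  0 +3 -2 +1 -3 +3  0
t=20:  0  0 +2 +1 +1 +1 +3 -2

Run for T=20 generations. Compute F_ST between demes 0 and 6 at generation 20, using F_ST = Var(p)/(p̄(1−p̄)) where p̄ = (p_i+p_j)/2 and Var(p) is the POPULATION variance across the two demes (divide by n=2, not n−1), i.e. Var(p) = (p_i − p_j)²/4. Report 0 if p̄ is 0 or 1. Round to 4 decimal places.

0.0303

t=0: k=[34 34 34 34 34 34 34 0]
t=1: x=[34.0000 34.0000 34.0000 34.0000 34.0000 34.0000 29.6518 4.9042] k=[34 34 34 34 34 34 29 4]
t=2: x=[34.0000 34.0000 34.0000 34.0000 34.0000 33.3557 26.6648 7.8291] k=[34 34 34 34 34 34 29 10]
t=3: x=[34.0000 34.0000 34.0000 34.0000 34.0000 33.3557 27.4460 13.1805] k=[34 34 34 34 34 34 29 13]
t=4: x=[34.0000 34.0000 34.0000 34.0000 34.0000 33.3557 27.8358 15.8089] k=[34 34 34 34 34 33 30 19]
t=5: x=[34.0000 34.0000 34.0000 34.0000 33.8693 32.7868 29.1834 21.1065] k=[34 34 34 34 33 34 26 18]
t=6: x=[34.0000 34.0000 34.0000 33.8673 33.2928 32.8394 26.3749 19.7210] k=[34 34 34 34 34 31 29 19]
t=7: x=[34.0000 34.0000 34.0000 34.0000 33.6078 31.2571 28.2249 20.9737] k=[34 34 34 34 32 32 26 22]
t=8: x=[34.0000 34.0000 34.0000 33.7345 32.3224 31.3099 26.6359 23.1172] k=[34 34 34 32 34 34 30 23]
t=9: x=[34.0000 34.0000 33.7304 32.5635 33.7385 33.4846 29.8285 24.4813] k=[34 34 32 34 34 31 29 24]
t=10: x=[34.0000 33.7261 32.5420 33.7345 33.6078 31.2571 28.8723 25.1867] k=[34 34 30 32 34 30 29 26]
t=11: x=[34.0000 33.4523 30.8140 32.0317 33.2152 30.5547 29.0016 26.8493] k=[34 34 34 29 33 29 26 30]
t=12: x=[34.0000 34.0000 33.3259 30.2717 31.9823 29.3295 27.2871 29.7543] k=[34 34 34 29 34 31 24 33]
t=13: x=[34.0000 34.0000 33.3259 30.4049 32.9533 30.6077 26.5296 31.9391] k=[34 34 34 33 34 31 30 32]
t=14: x=[34.0000 34.0000 33.8652 33.2820 33.4769 31.3868 30.6005 31.8877] k=[34 34 32 32 34 34 34 34]
t=15: x=[34.0000 33.7261 32.2723 32.2976 33.7385 34.0000 34.0000 34.0000] k=[34 33 31 31 34 34 34 34]
t=16: x=[33.8608 32.8491 31.2735 31.4454 33.6078 34.0000 34.0000 34.0000] k=[32 33 33 33 33 34 34 34]
t=17: x=[32.0806 32.8491 33.0014 33.0163 33.1619 33.8712 34.0000 34.0000] k=[30 34 33 30 30 32 34 34]
t=18: x=[30.4442 33.3154 32.7317 30.4591 30.3761 32.0875 33.7462 34.0000] k=[32 34 31 27 32 33 34 34]
t=19: x=[32.2193 33.3154 30.8690 28.2959 31.5350 33.0450 33.8731 34.0000] k=[32 33 34 26 33 30 34 34]
t=20: x=[32.0806 32.9859 32.7866 28.1080 31.7198 31.0744 33.4921 34.0000] k=[32 33 34 29 33 32 34 34]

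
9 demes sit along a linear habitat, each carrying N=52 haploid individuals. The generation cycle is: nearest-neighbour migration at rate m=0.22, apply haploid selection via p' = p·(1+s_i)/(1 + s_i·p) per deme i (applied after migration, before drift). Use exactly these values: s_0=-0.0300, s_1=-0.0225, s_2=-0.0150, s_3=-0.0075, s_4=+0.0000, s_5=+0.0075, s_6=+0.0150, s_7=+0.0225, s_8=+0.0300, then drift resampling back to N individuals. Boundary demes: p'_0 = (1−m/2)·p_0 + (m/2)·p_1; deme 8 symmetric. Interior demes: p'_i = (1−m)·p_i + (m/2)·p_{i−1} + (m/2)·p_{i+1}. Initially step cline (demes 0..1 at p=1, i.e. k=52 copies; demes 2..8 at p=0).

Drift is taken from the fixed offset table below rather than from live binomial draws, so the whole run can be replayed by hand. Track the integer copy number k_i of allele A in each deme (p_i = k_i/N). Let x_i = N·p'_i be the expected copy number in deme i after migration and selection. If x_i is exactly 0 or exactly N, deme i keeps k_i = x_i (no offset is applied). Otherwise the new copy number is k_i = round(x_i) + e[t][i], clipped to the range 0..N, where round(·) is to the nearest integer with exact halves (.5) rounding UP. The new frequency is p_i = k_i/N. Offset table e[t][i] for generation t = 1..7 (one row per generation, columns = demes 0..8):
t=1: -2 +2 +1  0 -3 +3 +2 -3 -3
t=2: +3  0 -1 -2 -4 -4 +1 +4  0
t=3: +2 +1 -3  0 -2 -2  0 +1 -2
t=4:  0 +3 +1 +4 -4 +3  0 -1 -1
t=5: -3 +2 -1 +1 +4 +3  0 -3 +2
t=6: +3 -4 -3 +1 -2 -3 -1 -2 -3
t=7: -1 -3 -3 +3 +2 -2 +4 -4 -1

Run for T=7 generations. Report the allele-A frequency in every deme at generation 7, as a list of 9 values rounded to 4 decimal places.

[0.8846, 0.5962, 0.2308, 0.2308, 0.0962, 0.0000, 0.0000, 0.0000, 0.0000]

t=0: k=[52 52 0 0 0 0 0 0 0]
t=1: x=[52.0000 46.1631 5.6435 0.0000 0.0000 0.0000 0.0000 0.0000 0.0000] k=[52 48 7 0 0 0 0 0 0]
t=2: x=[51.5465 43.7736 10.6118 0.7643 0.0000 0.0000 0.0000 0.0000 0.0000] k=[52 44 10 0 0 0 0 0 0]
t=3: x=[51.0933 40.9432 12.4960 1.0919 0.0000 0.0000 0.0000 0.0000 0.0000] k=[52 42 9 1 0 0 0 0 0]
t=4: x=[50.8667 39.2523 11.6131 1.7572 0.1100 0.0000 0.0000 0.0000 0.0000] k=[51 42 13 6 0 0 0 0 0]
t=5: x=[49.9509 39.5862 15.2566 6.0695 0.6600 0.0000 0.0000 0.0000 0.0000] k=[47 42 14 7 5 0 0 0 0]
t=6: x=[46.2972 39.2523 16.1413 7.5015 4.6700 0.5541 0.0000 0.0000 0.0000] k=[49 35 13 9 3 0 0 0 0]
t=7: x=[47.3322 33.8521 14.8193 8.7252 3.3300 0.3325 0.0000 0.0000 0.0000] k=[46 31 12 12 5 0 0 0 0]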